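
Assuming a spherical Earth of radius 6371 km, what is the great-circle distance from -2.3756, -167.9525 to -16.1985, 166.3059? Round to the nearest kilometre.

3209 km

Δλ = 166.3059 − -167.9525 = 334.2584°; wrapped into (−180°, 180°]: -25.7416°.
Δφ = -16.1985 − -2.3756 = -13.8229°.
a = sin²(Δφ/2) + cos φ₁ · cos φ₂ · sin²(Δλ/2) = 0.062089.
c = 2·atan2(√a, √(1−a)) = 0.50366 rad → d = 6371·c ≈ 3208.81 km.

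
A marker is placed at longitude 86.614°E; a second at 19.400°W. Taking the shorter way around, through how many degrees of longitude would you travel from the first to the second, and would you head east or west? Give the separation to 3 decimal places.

106.014° west

Raw difference: -19.400 − 86.614 = -106.014°.
Normalise into (−180°, 180°]: -106.014° stays -106.014°.
Negative ⇒ the second point lies to the west; separation 106.014°.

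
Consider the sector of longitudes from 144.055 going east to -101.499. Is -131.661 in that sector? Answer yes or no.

Band width going east from +144.055° to -101.499°: ((-101.499 − 144.055) mod 360) = 114.446°.
Offset of -131.661° east of the west edge: ((-131.661 − 144.055) mod 360) = 84.284°.
84.284° ≤ 114.446° ⇒ inside.

Yes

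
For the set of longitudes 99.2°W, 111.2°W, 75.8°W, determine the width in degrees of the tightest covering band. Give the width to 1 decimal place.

Sort the longitudes: -111.2°, -99.2°, -75.8°.
Eastward gaps between consecutive values (wrapping around): 12.0°, 23.4°, 324.6°.
Largest gap = 324.6° ⇒ minimal covering band is its complement: 360° − 324.6° = 35.4°.
Band runs from -111.2° eastward to -75.8°.

35.4°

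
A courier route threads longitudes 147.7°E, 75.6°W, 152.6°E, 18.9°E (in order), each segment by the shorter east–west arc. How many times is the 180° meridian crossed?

2

Leg 1: +147.7° → -75.6°, shortest Δλ = 136.7° (east) — crosses 180°.
Leg 2: -75.6° → +152.6°, shortest Δλ = -131.8° (west) — crosses 180°.
Leg 3: +152.6° → +18.9°, shortest Δλ = -133.7° (west) — does not cross 180°.
Total crossings: 2.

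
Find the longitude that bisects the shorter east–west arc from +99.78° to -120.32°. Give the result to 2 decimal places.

+169.73°

Signed shortest Δλ from +99.78° to -120.32° is +139.90°.
Midpoint longitude = +99.78° + (+139.90°)/2 = +99.78° + 69.95° = +169.73°.
(The naïve average (+99.78 + -120.32)/2 = -10.27° is on the wrong side of the globe.)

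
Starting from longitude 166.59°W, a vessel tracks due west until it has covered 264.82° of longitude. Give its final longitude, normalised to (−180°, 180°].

Start at -166.59°; shift −264.82° → -431.41°.
-431.41° lies outside (−180°, 180°]; add 360° → -71.41°.

71.41°W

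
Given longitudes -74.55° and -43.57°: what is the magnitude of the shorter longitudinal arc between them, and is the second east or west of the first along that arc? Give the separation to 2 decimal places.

30.98° east

Raw difference: -43.57 − -74.55 = 30.98°.
Normalise into (−180°, 180°]: 30.98° stays 30.98°.
Positive ⇒ the second point lies to the east; separation 30.98°.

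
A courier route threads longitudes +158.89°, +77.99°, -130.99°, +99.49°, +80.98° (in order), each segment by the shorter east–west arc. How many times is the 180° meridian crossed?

Leg 1: +158.89° → +77.99°, shortest Δλ = -80.9° (west) — does not cross 180°.
Leg 2: +77.99° → -130.99°, shortest Δλ = 151.02° (east) — crosses 180°.
Leg 3: -130.99° → +99.49°, shortest Δλ = -129.52° (west) — crosses 180°.
Leg 4: +99.49° → +80.98°, shortest Δλ = -18.51° (west) — does not cross 180°.
Total crossings: 2.

2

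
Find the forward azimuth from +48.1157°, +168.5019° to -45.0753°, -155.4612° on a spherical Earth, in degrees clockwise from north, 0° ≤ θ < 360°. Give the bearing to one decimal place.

Δλ = -155.4612 − 168.5019 = -323.9631°; wrapped into (−180°, 180°]: 36.0369°.
θ = atan2( sin Δλ · cos φ₂ , cos φ₁ · sin φ₂ − sin φ₁ · cos φ₂ · cos Δλ )
  = atan2(0.41545, -0.89784) = 155.169° → normalised to [0°, 360°): 155.169°.

155.2°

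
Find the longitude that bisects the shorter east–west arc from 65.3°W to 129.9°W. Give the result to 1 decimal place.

Signed shortest Δλ from -65.3° to -129.9° is -64.6°.
Midpoint longitude = -65.3° + (-64.6°)/2 = -65.3° − 32.3° = -97.6°.

97.6°W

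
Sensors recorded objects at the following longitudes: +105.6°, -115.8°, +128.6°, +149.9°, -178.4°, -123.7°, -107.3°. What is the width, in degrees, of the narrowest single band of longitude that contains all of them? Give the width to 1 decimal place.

147.1°

Sort the longitudes: -178.4°, -123.7°, -115.8°, -107.3°, +105.6°, +128.6°, +149.9°.
Eastward gaps between consecutive values (wrapping around): 54.7°, 7.9°, 8.5°, 212.9°, 23.0°, 21.3°, 31.7°.
Largest gap = 212.9° ⇒ minimal covering band is its complement: 360° − 212.9° = 147.1°.
Band runs from +105.6° eastward to -107.3°, crossing the antimeridian.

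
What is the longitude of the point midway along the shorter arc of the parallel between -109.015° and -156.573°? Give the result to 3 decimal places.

Signed shortest Δλ from -109.015° to -156.573° is -47.558°.
Midpoint longitude = -109.015° + (-47.558°)/2 = -109.015° − 23.779° = -132.794°.

-132.794°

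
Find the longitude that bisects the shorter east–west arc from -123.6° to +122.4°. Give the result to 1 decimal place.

+179.4°

Signed shortest Δλ from -123.6° to +122.4° is -114.0°.
Midpoint longitude = -123.6° + (-114.0°)/2 = -123.6° − 57.0° = -180.6°.
Normalise into (−180°, 180°]: +179.4°.
(The naïve average (-123.6 + +122.4)/2 = -0.6° is on the wrong side of the globe.)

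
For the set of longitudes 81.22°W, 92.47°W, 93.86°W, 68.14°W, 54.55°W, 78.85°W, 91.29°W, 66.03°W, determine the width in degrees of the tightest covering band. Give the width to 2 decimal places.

Sort the longitudes: -93.86°, -92.47°, -91.29°, -81.22°, -78.85°, -68.14°, -66.03°, -54.55°.
Eastward gaps between consecutive values (wrapping around): 1.39°, 1.18°, 10.07°, 2.37°, 10.71°, 2.11°, 11.48°, 320.69°.
Largest gap = 320.69° ⇒ minimal covering band is its complement: 360° − 320.69° = 39.31°.
Band runs from -93.86° eastward to -54.55°.

39.31°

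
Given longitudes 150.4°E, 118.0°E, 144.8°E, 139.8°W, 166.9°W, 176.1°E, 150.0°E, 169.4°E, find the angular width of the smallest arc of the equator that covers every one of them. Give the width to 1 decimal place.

Sort the longitudes: -166.9°, -139.8°, +118.0°, +144.8°, +150.0°, +150.4°, +169.4°, +176.1°.
Eastward gaps between consecutive values (wrapping around): 27.1°, 257.8°, 26.8°, 5.2°, 0.4°, 19.0°, 6.7°, 17.0°.
Largest gap = 257.8° ⇒ minimal covering band is its complement: 360° − 257.8° = 102.2°.
Band runs from +118.0° eastward to -139.8°, crossing the antimeridian.

102.2°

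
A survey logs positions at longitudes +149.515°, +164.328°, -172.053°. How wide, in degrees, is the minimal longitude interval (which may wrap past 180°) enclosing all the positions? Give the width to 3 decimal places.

38.432°

Sort the longitudes: -172.053°, +149.515°, +164.328°.
Eastward gaps between consecutive values (wrapping around): 321.568°, 14.813°, 23.619°.
Largest gap = 321.568° ⇒ minimal covering band is its complement: 360° − 321.568° = 38.432°.
Band runs from +149.515° eastward to -172.053°, crossing the antimeridian.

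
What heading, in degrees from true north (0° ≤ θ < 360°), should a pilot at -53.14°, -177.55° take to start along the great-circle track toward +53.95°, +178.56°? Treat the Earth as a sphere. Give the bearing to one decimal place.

357.6°

Δλ = 178.56 − -177.55 = 356.11°; wrapped into (−180°, 180°]: -3.89°.
θ = atan2( sin Δλ · cos φ₂ , cos φ₁ · sin φ₂ − sin φ₁ · cos φ₂ · cos Δλ )
  = atan2(-0.03992, 0.95476) = -2.394° → normalised to [0°, 360°): 357.606°.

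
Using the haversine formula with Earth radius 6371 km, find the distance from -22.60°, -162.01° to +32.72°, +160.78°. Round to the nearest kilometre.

Δλ = 160.78 − -162.01 = 322.79°; wrapped into (−180°, 180°]: -37.21°.
Δφ = 32.72 − -22.60 = 55.32°.
a = sin²(Δφ/2) + cos φ₁ · cos φ₂ · sin²(Δλ/2) = 0.294564.
c = 2·atan2(√a, √(1−a)) = 1.14739 rad → d = 6371·c ≈ 7310.00 km.

7310 km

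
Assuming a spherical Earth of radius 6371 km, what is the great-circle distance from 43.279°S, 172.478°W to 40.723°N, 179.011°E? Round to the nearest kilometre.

9380 km

Δλ = 179.011 − -172.478 = 351.489°; wrapped into (−180°, 180°]: -8.511°.
Δφ = 40.723 − -43.279 = 84.002°.
a = sin²(Δφ/2) + cos φ₁ · cos φ₂ · sin²(Δλ/2) = 0.450791.
c = 2·atan2(√a, √(1−a)) = 1.47222 rad → d = 6371·c ≈ 9379.51 km.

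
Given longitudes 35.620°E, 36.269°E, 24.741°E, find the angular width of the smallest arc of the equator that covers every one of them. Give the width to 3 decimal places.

Sort the longitudes: +24.741°, +35.620°, +36.269°.
Eastward gaps between consecutive values (wrapping around): 10.879°, 0.649°, 348.472°.
Largest gap = 348.472° ⇒ minimal covering band is its complement: 360° − 348.472° = 11.528°.
Band runs from +24.741° eastward to +36.269°.

11.528°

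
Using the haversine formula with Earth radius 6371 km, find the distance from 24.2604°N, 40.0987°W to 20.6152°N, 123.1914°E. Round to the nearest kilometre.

Δλ = 123.1914 − -40.0987 = 163.2901°.
Δφ = 20.6152 − 24.2604 = -3.6452°.
a = sin²(Δφ/2) + cos φ₁ · cos φ₂ · sin²(Δλ/2) = 0.836304.
c = 2·atan2(√a, √(1−a)) = 2.30852 rad → d = 6371·c ≈ 14707.60 km.

14708 km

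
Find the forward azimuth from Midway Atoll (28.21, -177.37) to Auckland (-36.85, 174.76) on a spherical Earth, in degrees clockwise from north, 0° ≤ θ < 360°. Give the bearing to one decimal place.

186.9°

Δλ = 174.76 − -177.37 = 352.13°; wrapped into (−180°, 180°]: -7.87°.
θ = atan2( sin Δλ · cos φ₂ , cos φ₁ · sin φ₂ − sin φ₁ · cos φ₂ · cos Δλ )
  = atan2(-0.10957, -0.90319) = -173.083° → normalised to [0°, 360°): 186.917°.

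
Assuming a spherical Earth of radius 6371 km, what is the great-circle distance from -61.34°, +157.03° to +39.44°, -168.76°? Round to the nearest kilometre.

Δλ = -168.76 − 157.03 = -325.79°; wrapped into (−180°, 180°]: 34.21°.
Δφ = 39.44 − -61.34 = 100.78°.
a = sin²(Δφ/2) + cos φ₁ · cos φ₂ · sin²(Δλ/2) = 0.625562.
c = 2·atan2(√a, √(1−a)) = 1.82464 rad → d = 6371·c ≈ 11624.77 km.

11625 km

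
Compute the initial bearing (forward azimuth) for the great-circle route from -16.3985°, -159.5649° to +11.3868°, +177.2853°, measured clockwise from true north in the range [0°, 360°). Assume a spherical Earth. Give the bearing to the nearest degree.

319°

Δλ = 177.2853 − -159.5649 = 336.8502°; wrapped into (−180°, 180°]: -23.1498°.
θ = atan2( sin Δλ · cos φ₂ , cos φ₁ · sin φ₂ − sin φ₁ · cos φ₂ · cos Δλ )
  = atan2(-0.38540, 0.44388) = -40.966° → normalised to [0°, 360°): 319.034°.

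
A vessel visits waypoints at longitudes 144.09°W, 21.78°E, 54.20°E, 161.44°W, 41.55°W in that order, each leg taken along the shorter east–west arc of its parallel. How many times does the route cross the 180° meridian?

Leg 1: -144.09° → +21.78°, shortest Δλ = 165.87° (east) — does not cross 180°.
Leg 2: +21.78° → +54.20°, shortest Δλ = 32.42° (east) — does not cross 180°.
Leg 3: +54.20° → -161.44°, shortest Δλ = 144.36° (east) — crosses 180°.
Leg 4: -161.44° → -41.55°, shortest Δλ = 119.89° (east) — does not cross 180°.
Total crossings: 1.

1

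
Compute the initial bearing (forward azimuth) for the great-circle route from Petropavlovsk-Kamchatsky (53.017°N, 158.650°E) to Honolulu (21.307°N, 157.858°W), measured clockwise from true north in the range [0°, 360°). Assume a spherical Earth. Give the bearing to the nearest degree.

117°

Δλ = -157.858 − 158.650 = -316.508°; wrapped into (−180°, 180°]: 43.492°.
θ = atan2( sin Δλ · cos φ₂ , cos φ₁ · sin φ₂ − sin φ₁ · cos φ₂ · cos Δλ )
  = atan2(0.64121, -0.32131) = 116.616° → normalised to [0°, 360°): 116.616°.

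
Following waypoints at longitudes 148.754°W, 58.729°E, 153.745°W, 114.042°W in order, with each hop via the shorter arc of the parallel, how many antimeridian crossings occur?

Leg 1: -148.754° → +58.729°, shortest Δλ = -152.517° (west) — crosses 180°.
Leg 2: +58.729° → -153.745°, shortest Δλ = 147.526° (east) — crosses 180°.
Leg 3: -153.745° → -114.042°, shortest Δλ = 39.703° (east) — does not cross 180°.
Total crossings: 2.

2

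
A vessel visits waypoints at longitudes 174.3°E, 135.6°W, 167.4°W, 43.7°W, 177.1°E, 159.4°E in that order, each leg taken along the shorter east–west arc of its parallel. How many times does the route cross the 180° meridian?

2

Leg 1: +174.3° → -135.6°, shortest Δλ = 50.1° (east) — crosses 180°.
Leg 2: -135.6° → -167.4°, shortest Δλ = -31.8° (west) — does not cross 180°.
Leg 3: -167.4° → -43.7°, shortest Δλ = 123.7° (east) — does not cross 180°.
Leg 4: -43.7° → +177.1°, shortest Δλ = -139.2° (west) — crosses 180°.
Leg 5: +177.1° → +159.4°, shortest Δλ = -17.7° (west) — does not cross 180°.
Total crossings: 2.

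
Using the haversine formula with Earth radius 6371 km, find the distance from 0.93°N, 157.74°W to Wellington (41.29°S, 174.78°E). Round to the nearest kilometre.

Δλ = 174.78 − -157.74 = 332.52°; wrapped into (−180°, 180°]: -27.48°.
Δφ = -41.29 − 0.93 = -42.22°.
a = sin²(Δφ/2) + cos φ₁ · cos φ₂ · sin²(Δλ/2) = 0.172098.
c = 2·atan2(√a, √(1−a)) = 0.85555 rad → d = 6371·c ≈ 5450.70 km.

5451 km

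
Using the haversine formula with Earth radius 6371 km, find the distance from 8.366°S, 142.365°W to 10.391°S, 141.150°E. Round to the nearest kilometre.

Δλ = 141.150 − -142.365 = 283.515°; wrapped into (−180°, 180°]: -76.485°.
Δφ = -10.391 − -8.366 = -2.025°.
a = sin²(Δφ/2) + cos φ₁ · cos φ₂ · sin²(Δλ/2) = 0.373168.
c = 2·atan2(√a, √(1−a)) = 1.31433 rad → d = 6371·c ≈ 8373.60 km.

8374 km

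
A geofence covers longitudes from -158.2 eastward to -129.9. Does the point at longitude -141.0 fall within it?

Band width going east from -158.2° to -129.9°: ((-129.9 − -158.2) mod 360) = 28.3°.
Offset of -141.0° east of the west edge: ((-141.0 − -158.2) mod 360) = 17.2°.
17.2° ≤ 28.3° ⇒ inside.

Yes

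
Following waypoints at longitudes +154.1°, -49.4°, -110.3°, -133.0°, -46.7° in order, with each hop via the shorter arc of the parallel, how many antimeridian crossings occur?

Leg 1: +154.1° → -49.4°, shortest Δλ = 156.5° (east) — crosses 180°.
Leg 2: -49.4° → -110.3°, shortest Δλ = -60.9° (west) — does not cross 180°.
Leg 3: -110.3° → -133.0°, shortest Δλ = -22.7° (west) — does not cross 180°.
Leg 4: -133.0° → -46.7°, shortest Δλ = 86.3° (east) — does not cross 180°.
Total crossings: 1.

1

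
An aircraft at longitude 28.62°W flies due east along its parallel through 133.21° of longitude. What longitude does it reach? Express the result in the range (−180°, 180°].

Start at -28.62°; shift +133.21° → +104.59°.
+104.59° already lies in (−180°, 180°].

104.59°E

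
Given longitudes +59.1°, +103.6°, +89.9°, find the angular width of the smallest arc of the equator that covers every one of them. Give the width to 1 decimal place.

Sort the longitudes: +59.1°, +89.9°, +103.6°.
Eastward gaps between consecutive values (wrapping around): 30.8°, 13.7°, 315.5°.
Largest gap = 315.5° ⇒ minimal covering band is its complement: 360° − 315.5° = 44.5°.
Band runs from +59.1° eastward to +103.6°.

44.5°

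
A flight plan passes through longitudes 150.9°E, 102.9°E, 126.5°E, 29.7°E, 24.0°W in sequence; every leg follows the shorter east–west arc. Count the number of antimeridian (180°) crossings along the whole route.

Leg 1: +150.9° → +102.9°, shortest Δλ = -48.0° (west) — does not cross 180°.
Leg 2: +102.9° → +126.5°, shortest Δλ = 23.6° (east) — does not cross 180°.
Leg 3: +126.5° → +29.7°, shortest Δλ = -96.8° (west) — does not cross 180°.
Leg 4: +29.7° → -24.0°, shortest Δλ = -53.7° (west) — does not cross 180°.
Total crossings: 0.

0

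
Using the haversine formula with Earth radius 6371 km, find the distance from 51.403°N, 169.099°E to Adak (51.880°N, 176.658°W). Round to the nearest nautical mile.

Δλ = -176.658 − 169.099 = -345.757°; wrapped into (−180°, 180°]: 14.243°.
Δφ = 51.880 − 51.403 = 0.477°.
a = sin²(Δφ/2) + cos φ₁ · cos φ₂ · sin²(Δλ/2) = 0.005936.
c = 2·atan2(√a, √(1−a)) = 0.15425 rad → d = 6371·c ≈ 982.70 km ≈ 530.62 nmi.

531 nmi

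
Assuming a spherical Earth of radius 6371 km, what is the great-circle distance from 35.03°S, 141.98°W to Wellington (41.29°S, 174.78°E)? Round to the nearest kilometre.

3804 km

Δλ = 174.78 − -141.98 = 316.76°; wrapped into (−180°, 180°]: -43.24°.
Δφ = -41.29 − -35.03 = -6.26°.
a = sin²(Δφ/2) + cos φ₁ · cos φ₂ · sin²(Δλ/2) = 0.086507.
c = 2·atan2(√a, √(1−a)) = 0.59707 rad → d = 6371·c ≈ 3803.94 km.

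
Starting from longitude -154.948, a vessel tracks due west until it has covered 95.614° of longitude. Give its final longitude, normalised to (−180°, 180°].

+109.438°

Start at -154.948°; shift −95.614° → -250.562°.
-250.562° lies outside (−180°, 180°]; add 360° → +109.438°.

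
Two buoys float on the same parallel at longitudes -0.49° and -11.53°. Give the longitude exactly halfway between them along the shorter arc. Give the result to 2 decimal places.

-6.01°

Signed shortest Δλ from -0.49° to -11.53° is -11.04°.
Midpoint longitude = -0.49° + (-11.04°)/2 = -0.49° − 5.52° = -6.01°.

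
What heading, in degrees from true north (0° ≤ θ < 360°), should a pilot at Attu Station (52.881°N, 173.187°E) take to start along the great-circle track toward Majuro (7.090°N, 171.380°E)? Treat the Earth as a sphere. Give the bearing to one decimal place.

182.5°

Δλ = 171.380 − 173.187 = -1.807°.
θ = atan2( sin Δλ · cos φ₂ , cos φ₁ · sin φ₂ − sin φ₁ · cos φ₂ · cos Δλ )
  = atan2(-0.03129, -0.71641) = -177.499° → normalised to [0°, 360°): 182.501°.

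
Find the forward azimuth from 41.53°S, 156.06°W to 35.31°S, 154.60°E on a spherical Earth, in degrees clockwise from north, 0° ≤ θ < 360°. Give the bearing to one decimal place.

262.6°

Δλ = 154.60 − -156.06 = 310.66°; wrapped into (−180°, 180°]: -49.34°.
θ = atan2( sin Δλ · cos φ₂ , cos φ₁ · sin φ₂ − sin φ₁ · cos φ₂ · cos Δλ )
  = atan2(-0.61904, -0.08017) = -97.379° → normalised to [0°, 360°): 262.621°.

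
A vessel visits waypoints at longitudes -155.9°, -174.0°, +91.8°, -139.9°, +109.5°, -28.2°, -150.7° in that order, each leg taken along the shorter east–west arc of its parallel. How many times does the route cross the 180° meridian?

Leg 1: -155.9° → -174.0°, shortest Δλ = -18.1° (west) — does not cross 180°.
Leg 2: -174.0° → +91.8°, shortest Δλ = -94.2° (west) — crosses 180°.
Leg 3: +91.8° → -139.9°, shortest Δλ = 128.3° (east) — crosses 180°.
Leg 4: -139.9° → +109.5°, shortest Δλ = -110.6° (west) — crosses 180°.
Leg 5: +109.5° → -28.2°, shortest Δλ = -137.7° (west) — does not cross 180°.
Leg 6: -28.2° → -150.7°, shortest Δλ = -122.5° (west) — does not cross 180°.
Total crossings: 3.

3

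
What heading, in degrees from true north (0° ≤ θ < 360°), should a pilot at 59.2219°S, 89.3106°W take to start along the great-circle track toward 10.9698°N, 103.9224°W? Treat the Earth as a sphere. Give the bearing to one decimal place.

Δλ = -103.9224 − -89.3106 = -14.6118°.
θ = atan2( sin Δλ · cos φ₂ , cos φ₁ · sin φ₂ − sin φ₁ · cos φ₂ · cos Δλ )
  = atan2(-0.24766, 0.91355) = -15.168° → normalised to [0°, 360°): 344.832°.

344.8°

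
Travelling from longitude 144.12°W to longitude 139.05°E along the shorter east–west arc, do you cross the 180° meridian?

Yes

Naïve |139.05 − -144.12| = 283.17° > 180°, so the shorter arc goes the other way round — across 180°.
Signed shortest Δλ = ((139.05 − -144.12 + 180) mod 360) − 180 = -76.83°.
Going west by 76.83° from -144.12° passes through 180° before reaching +139.05°.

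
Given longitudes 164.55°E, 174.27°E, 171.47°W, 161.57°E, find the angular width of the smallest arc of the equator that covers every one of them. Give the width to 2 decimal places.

Sort the longitudes: -171.47°, +161.57°, +164.55°, +174.27°.
Eastward gaps between consecutive values (wrapping around): 333.04°, 2.98°, 9.72°, 14.26°.
Largest gap = 333.04° ⇒ minimal covering band is its complement: 360° − 333.04° = 26.96°.
Band runs from +161.57° eastward to -171.47°, crossing the antimeridian.

26.96°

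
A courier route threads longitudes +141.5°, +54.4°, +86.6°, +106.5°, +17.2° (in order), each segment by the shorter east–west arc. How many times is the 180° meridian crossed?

0

Leg 1: +141.5° → +54.4°, shortest Δλ = -87.1° (west) — does not cross 180°.
Leg 2: +54.4° → +86.6°, shortest Δλ = 32.2° (east) — does not cross 180°.
Leg 3: +86.6° → +106.5°, shortest Δλ = 19.9° (east) — does not cross 180°.
Leg 4: +106.5° → +17.2°, shortest Δλ = -89.3° (west) — does not cross 180°.
Total crossings: 0.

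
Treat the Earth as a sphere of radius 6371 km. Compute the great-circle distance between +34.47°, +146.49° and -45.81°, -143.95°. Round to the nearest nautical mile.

Δλ = -143.95 − 146.49 = -290.44°; wrapped into (−180°, 180°]: 69.56°.
Δφ = -45.81 − 34.47 = -80.28°.
a = sin²(Δφ/2) + cos φ₁ · cos φ₂ · sin²(Δλ/2) = 0.602569.
c = 2·atan2(√a, √(1−a)) = 1.77740 rad → d = 6371·c ≈ 11323.82 km ≈ 6114.37 nmi.

6114 nmi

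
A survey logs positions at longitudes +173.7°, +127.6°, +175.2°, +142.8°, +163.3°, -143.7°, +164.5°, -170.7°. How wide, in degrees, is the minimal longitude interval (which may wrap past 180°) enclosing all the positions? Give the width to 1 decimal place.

Sort the longitudes: -170.7°, -143.7°, +127.6°, +142.8°, +163.3°, +164.5°, +173.7°, +175.2°.
Eastward gaps between consecutive values (wrapping around): 27.0°, 271.3°, 15.2°, 20.5°, 1.2°, 9.2°, 1.5°, 14.1°.
Largest gap = 271.3° ⇒ minimal covering band is its complement: 360° − 271.3° = 88.7°.
Band runs from +127.6° eastward to -143.7°, crossing the antimeridian.

88.7°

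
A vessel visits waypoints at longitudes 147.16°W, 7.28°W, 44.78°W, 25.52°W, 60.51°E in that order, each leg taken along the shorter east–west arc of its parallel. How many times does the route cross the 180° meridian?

Leg 1: -147.16° → -7.28°, shortest Δλ = 139.88° (east) — does not cross 180°.
Leg 2: -7.28° → -44.78°, shortest Δλ = -37.5° (west) — does not cross 180°.
Leg 3: -44.78° → -25.52°, shortest Δλ = 19.26° (east) — does not cross 180°.
Leg 4: -25.52° → +60.51°, shortest Δλ = 86.03° (east) — does not cross 180°.
Total crossings: 0.

0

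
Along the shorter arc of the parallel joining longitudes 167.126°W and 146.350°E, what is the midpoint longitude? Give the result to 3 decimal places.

Signed shortest Δλ from -167.126° to +146.350° is -46.524°.
Midpoint longitude = -167.126° + (-46.524°)/2 = -167.126° − 23.262° = -190.388°.
Normalise into (−180°, 180°]: +169.612°.
(The naïve average (-167.126 + +146.350)/2 = -10.388° is on the wrong side of the globe.)

169.612°E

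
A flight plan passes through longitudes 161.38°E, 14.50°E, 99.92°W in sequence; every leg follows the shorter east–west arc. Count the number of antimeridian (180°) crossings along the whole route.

0

Leg 1: +161.38° → +14.50°, shortest Δλ = -146.88° (west) — does not cross 180°.
Leg 2: +14.50° → -99.92°, shortest Δλ = -114.42° (west) — does not cross 180°.
Total crossings: 0.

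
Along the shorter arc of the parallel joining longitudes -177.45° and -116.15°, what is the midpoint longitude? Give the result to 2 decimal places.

Signed shortest Δλ from -177.45° to -116.15° is +61.30°.
Midpoint longitude = -177.45° + (+61.30°)/2 = -177.45° + 30.65° = -146.80°.

-146.80°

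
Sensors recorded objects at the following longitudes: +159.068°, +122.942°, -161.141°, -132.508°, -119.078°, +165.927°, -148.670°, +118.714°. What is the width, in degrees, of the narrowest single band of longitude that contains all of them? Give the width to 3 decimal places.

Sort the longitudes: -161.141°, -148.670°, -132.508°, -119.078°, +118.714°, +122.942°, +159.068°, +165.927°.
Eastward gaps between consecutive values (wrapping around): 12.471°, 16.162°, 13.430°, 237.792°, 4.228°, 36.126°, 6.859°, 32.932°.
Largest gap = 237.792° ⇒ minimal covering band is its complement: 360° − 237.792° = 122.208°.
Band runs from +118.714° eastward to -119.078°, crossing the antimeridian.

122.208°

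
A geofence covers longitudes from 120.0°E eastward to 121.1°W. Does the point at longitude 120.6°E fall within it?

Band width going east from +120.0° to -121.1°: ((-121.1 − 120.0) mod 360) = 118.9°.
Offset of +120.6° east of the west edge: ((120.6 − 120.0) mod 360) = 0.6°.
0.6° ≤ 118.9° ⇒ inside.

Yes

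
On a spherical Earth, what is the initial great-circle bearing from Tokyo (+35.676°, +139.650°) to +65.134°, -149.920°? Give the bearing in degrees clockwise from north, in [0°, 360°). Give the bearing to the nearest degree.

Δλ = -149.920 − 139.650 = -289.570°; wrapped into (−180°, 180°]: 70.430°.
θ = atan2( sin Δλ · cos φ₂ , cos φ₁ · sin φ₂ − sin φ₁ · cos φ₂ · cos Δλ )
  = atan2(0.39621, 0.65488) = 31.174° → normalised to [0°, 360°): 31.174°.

31°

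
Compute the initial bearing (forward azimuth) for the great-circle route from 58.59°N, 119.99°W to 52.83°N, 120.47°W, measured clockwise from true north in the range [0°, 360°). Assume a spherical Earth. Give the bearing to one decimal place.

182.9°

Δλ = -120.47 − -119.99 = -0.48°.
θ = atan2( sin Δλ · cos φ₂ , cos φ₁ · sin φ₂ − sin φ₁ · cos φ₂ · cos Δλ )
  = atan2(-0.00506, -0.10034) = -177.112° → normalised to [0°, 360°): 182.888°.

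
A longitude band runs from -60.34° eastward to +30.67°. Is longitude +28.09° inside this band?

Band width going east from -60.34° to +30.67°: ((30.67 − -60.34) mod 360) = 91.01°.
Offset of +28.09° east of the west edge: ((28.09 − -60.34) mod 360) = 88.43°.
88.43° ≤ 91.01° ⇒ inside.

Yes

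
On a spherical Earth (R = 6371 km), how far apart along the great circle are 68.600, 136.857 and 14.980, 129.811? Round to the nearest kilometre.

Δλ = 129.811 − 136.857 = -7.046°.
Δφ = 14.980 − 68.600 = -53.620°.
a = sin²(Δφ/2) + cos φ₁ · cos φ₂ · sin²(Δλ/2) = 0.204762.
c = 2·atan2(√a, √(1−a)) = 0.93915 rad → d = 6371·c ≈ 5983.31 km.

5983 km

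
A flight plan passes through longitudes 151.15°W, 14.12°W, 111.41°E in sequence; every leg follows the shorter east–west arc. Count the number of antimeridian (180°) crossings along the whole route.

Leg 1: -151.15° → -14.12°, shortest Δλ = 137.03° (east) — does not cross 180°.
Leg 2: -14.12° → +111.41°, shortest Δλ = 125.53° (east) — does not cross 180°.
Total crossings: 0.

0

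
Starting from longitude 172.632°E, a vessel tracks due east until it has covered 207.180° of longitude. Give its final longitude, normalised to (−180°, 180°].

Start at +172.632°; shift +207.180° → +379.812°.
+379.812° lies outside (−180°, 180°]; subtract 360° → +19.812°.

19.812°E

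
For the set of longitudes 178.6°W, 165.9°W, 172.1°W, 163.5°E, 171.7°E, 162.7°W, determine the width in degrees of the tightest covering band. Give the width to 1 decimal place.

33.8°

Sort the longitudes: -178.6°, -172.1°, -165.9°, -162.7°, +163.5°, +171.7°.
Eastward gaps between consecutive values (wrapping around): 6.5°, 6.2°, 3.2°, 326.2°, 8.2°, 9.7°.
Largest gap = 326.2° ⇒ minimal covering band is its complement: 360° − 326.2° = 33.8°.
Band runs from +163.5° eastward to -162.7°, crossing the antimeridian.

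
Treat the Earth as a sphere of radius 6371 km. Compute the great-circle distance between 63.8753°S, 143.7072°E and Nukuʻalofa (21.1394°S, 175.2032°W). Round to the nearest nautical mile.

Δλ = -175.2032 − 143.7072 = -318.9104°; wrapped into (−180°, 180°]: 41.0896°.
Δφ = -21.1394 − -63.8753 = 42.7359°.
a = sin²(Δφ/2) + cos φ₁ · cos φ₂ · sin²(Δλ/2) = 0.183336.
c = 2·atan2(√a, √(1−a)) = 0.88495 rad → d = 6371·c ≈ 5638.02 km ≈ 3044.28 nmi.

3044 nmi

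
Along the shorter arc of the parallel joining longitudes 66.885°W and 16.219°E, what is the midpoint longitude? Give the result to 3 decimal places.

Signed shortest Δλ from -66.885° to +16.219° is +83.104°.
Midpoint longitude = -66.885° + (+83.104°)/2 = -66.885° + 41.552° = -25.333°.

25.333°W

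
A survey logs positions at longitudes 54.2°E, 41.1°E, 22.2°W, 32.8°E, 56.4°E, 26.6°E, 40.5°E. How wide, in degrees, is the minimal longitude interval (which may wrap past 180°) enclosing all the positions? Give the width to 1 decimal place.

78.6°

Sort the longitudes: -22.2°, +26.6°, +32.8°, +40.5°, +41.1°, +54.2°, +56.4°.
Eastward gaps between consecutive values (wrapping around): 48.8°, 6.2°, 7.7°, 0.6°, 13.1°, 2.2°, 281.4°.
Largest gap = 281.4° ⇒ minimal covering band is its complement: 360° − 281.4° = 78.6°.
Band runs from -22.2° eastward to +56.4°.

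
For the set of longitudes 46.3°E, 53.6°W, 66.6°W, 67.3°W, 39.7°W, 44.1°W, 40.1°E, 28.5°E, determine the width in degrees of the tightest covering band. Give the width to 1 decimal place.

113.6°

Sort the longitudes: -67.3°, -66.6°, -53.6°, -44.1°, -39.7°, +28.5°, +40.1°, +46.3°.
Eastward gaps between consecutive values (wrapping around): 0.7°, 13.0°, 9.5°, 4.4°, 68.2°, 11.6°, 6.2°, 246.4°.
Largest gap = 246.4° ⇒ minimal covering band is its complement: 360° − 246.4° = 113.6°.
Band runs from -67.3° eastward to +46.3°.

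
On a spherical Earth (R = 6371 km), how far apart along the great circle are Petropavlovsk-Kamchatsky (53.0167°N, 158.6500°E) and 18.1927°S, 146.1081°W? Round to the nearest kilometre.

Δλ = -146.1081 − 158.6500 = -304.7581°; wrapped into (−180°, 180°]: 55.2419°.
Δφ = -18.1927 − 53.0167 = -71.2094°.
a = sin²(Δφ/2) + cos φ₁ · cos φ₂ · sin²(Δλ/2) = 0.461787.
c = 2·atan2(√a, √(1−a)) = 1.49430 rad → d = 6371·c ≈ 9520.16 km.

9520 km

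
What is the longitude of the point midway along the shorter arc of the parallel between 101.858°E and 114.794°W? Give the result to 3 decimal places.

Signed shortest Δλ from +101.858° to -114.794° is +143.348°.
Midpoint longitude = +101.858° + (+143.348°)/2 = +101.858° + 71.674° = +173.532°.
(The naïve average (+101.858 + -114.794)/2 = -6.468° is on the wrong side of the globe.)

173.532°E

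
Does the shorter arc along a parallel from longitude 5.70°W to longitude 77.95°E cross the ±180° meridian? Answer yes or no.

No

Signed shortest Δλ = ((77.95 − -5.70 + 180) mod 360) − 180 = 83.65°.
Going east by 83.65° from -5.70° reaches +77.95° without touching 180°.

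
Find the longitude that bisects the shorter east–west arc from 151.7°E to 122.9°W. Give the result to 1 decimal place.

Signed shortest Δλ from +151.7° to -122.9° is +85.4°.
Midpoint longitude = +151.7° + (+85.4°)/2 = +151.7° + 42.7° = +194.4°.
Normalise into (−180°, 180°]: -165.6°.
(The naïve average (+151.7 + -122.9)/2 = 14.4° is on the wrong side of the globe.)

165.6°W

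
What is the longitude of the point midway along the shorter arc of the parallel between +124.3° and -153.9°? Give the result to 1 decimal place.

+165.2°

Signed shortest Δλ from +124.3° to -153.9° is +81.8°.
Midpoint longitude = +124.3° + (+81.8°)/2 = +124.3° + 40.9° = +165.2°.
(The naïve average (+124.3 + -153.9)/2 = -14.8° is on the wrong side of the globe.)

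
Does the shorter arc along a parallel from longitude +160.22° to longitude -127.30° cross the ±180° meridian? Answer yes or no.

Yes

Naïve |-127.30 − 160.22| = 287.52° > 180°, so the shorter arc goes the other way round — across 180°.
Signed shortest Δλ = ((-127.30 − 160.22 + 180) mod 360) − 180 = 72.48°.
Going east by 72.48° from +160.22° passes through 180° before reaching -127.30°.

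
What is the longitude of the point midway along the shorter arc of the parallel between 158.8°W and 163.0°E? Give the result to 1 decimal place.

Signed shortest Δλ from -158.8° to +163.0° is -38.2°.
Midpoint longitude = -158.8° + (-38.2°)/2 = -158.8° − 19.1° = -177.9°.
(The naïve average (-158.8 + +163.0)/2 = 2.1° is on the wrong side of the globe.)

177.9°W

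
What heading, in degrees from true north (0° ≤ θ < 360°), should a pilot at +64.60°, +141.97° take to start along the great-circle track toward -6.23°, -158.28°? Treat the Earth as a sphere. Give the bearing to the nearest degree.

Δλ = -158.28 − 141.97 = -300.25°; wrapped into (−180°, 180°]: 59.75°.
θ = atan2( sin Δλ · cos φ₂ , cos φ₁ · sin φ₂ − sin φ₁ · cos φ₂ · cos Δλ )
  = atan2(0.85873, -0.49894) = 120.157° → normalised to [0°, 360°): 120.157°.

120°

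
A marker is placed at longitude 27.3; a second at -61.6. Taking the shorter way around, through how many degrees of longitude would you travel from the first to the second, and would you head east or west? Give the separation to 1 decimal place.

Raw difference: -61.6 − 27.3 = -88.9°.
Normalise into (−180°, 180°]: -88.9° stays -88.9°.
Negative ⇒ the second point lies to the west; separation 88.9°.

88.9° west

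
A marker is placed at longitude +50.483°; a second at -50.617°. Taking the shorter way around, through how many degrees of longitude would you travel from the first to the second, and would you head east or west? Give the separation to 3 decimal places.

101.100° west

Raw difference: -50.617 − 50.483 = -101.1°.
Normalise into (−180°, 180°]: -101.1° stays -101.1°.
Negative ⇒ the second point lies to the west; separation 101.100°.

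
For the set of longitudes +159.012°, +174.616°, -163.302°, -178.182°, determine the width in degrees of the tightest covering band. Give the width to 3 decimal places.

Sort the longitudes: -178.182°, -163.302°, +159.012°, +174.616°.
Eastward gaps between consecutive values (wrapping around): 14.880°, 322.314°, 15.604°, 7.202°.
Largest gap = 322.314° ⇒ minimal covering band is its complement: 360° − 322.314° = 37.686°.
Band runs from +159.012° eastward to -163.302°, crossing the antimeridian.

37.686°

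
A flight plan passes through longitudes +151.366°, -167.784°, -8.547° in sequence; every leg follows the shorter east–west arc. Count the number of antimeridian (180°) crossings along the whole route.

1

Leg 1: +151.366° → -167.784°, shortest Δλ = 40.85° (east) — crosses 180°.
Leg 2: -167.784° → -8.547°, shortest Δλ = 159.237° (east) — does not cross 180°.
Total crossings: 1.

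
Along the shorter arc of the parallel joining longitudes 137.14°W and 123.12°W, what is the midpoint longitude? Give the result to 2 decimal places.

130.13°W

Signed shortest Δλ from -137.14° to -123.12° is +14.02°.
Midpoint longitude = -137.14° + (+14.02°)/2 = -137.14° + 7.01° = -130.13°.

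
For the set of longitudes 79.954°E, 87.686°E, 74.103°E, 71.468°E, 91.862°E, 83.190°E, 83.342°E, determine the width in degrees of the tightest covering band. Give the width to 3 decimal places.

20.394°

Sort the longitudes: +71.468°, +74.103°, +79.954°, +83.190°, +83.342°, +87.686°, +91.862°.
Eastward gaps between consecutive values (wrapping around): 2.635°, 5.851°, 3.236°, 0.152°, 4.344°, 4.176°, 339.606°.
Largest gap = 339.606° ⇒ minimal covering band is its complement: 360° − 339.606° = 20.394°.
Band runs from +71.468° eastward to +91.862°.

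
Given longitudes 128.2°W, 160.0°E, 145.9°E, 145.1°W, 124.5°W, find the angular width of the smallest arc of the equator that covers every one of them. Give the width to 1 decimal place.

89.6°

Sort the longitudes: -145.1°, -128.2°, -124.5°, +145.9°, +160.0°.
Eastward gaps between consecutive values (wrapping around): 16.9°, 3.7°, 270.4°, 14.1°, 54.9°.
Largest gap = 270.4° ⇒ minimal covering band is its complement: 360° − 270.4° = 89.6°.
Band runs from +145.9° eastward to -124.5°, crossing the antimeridian.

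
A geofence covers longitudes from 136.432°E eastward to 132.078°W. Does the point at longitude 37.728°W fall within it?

Band width going east from +136.432° to -132.078°: ((-132.078 − 136.432) mod 360) = 91.490°.
Offset of -37.728° east of the west edge: ((-37.728 − 136.432) mod 360) = 185.840°.
185.840° > 91.490° ⇒ outside.

No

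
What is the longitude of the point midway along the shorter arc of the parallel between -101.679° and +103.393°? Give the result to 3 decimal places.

-179.143°

Signed shortest Δλ from -101.679° to +103.393° is -154.928°.
Midpoint longitude = -101.679° + (-154.928°)/2 = -101.679° − 77.464° = -179.143°.
(The naïve average (-101.679 + +103.393)/2 = 0.857° is on the wrong side of the globe.)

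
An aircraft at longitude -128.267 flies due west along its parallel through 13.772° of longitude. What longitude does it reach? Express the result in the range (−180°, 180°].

-142.039°

Start at -128.267°; shift −13.772° → -142.039°.
-142.039° already lies in (−180°, 180°].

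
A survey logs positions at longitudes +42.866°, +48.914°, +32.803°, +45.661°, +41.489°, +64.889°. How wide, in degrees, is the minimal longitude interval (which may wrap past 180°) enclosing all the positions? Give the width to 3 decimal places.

Sort the longitudes: +32.803°, +41.489°, +42.866°, +45.661°, +48.914°, +64.889°.
Eastward gaps between consecutive values (wrapping around): 8.686°, 1.377°, 2.795°, 3.253°, 15.975°, 327.914°.
Largest gap = 327.914° ⇒ minimal covering band is its complement: 360° − 327.914° = 32.086°.
Band runs from +32.803° eastward to +64.889°.

32.086°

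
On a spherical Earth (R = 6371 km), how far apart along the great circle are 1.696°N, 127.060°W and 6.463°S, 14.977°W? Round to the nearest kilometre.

Δλ = -14.977 − -127.060 = 112.083°.
Δφ = -6.463 − 1.696 = -8.159°.
a = sin²(Δφ/2) + cos φ₁ · cos φ₂ · sin²(Δλ/2) = 0.688364.
c = 2·atan2(√a, √(1−a)) = 1.95706 rad → d = 6371·c ≈ 12468.41 km.

12468 km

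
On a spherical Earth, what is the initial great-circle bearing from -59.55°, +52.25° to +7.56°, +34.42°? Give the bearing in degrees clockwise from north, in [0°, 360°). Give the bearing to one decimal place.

Δλ = 34.42 − 52.25 = -17.83°.
θ = atan2( sin Δλ · cos φ₂ , cos φ₁ · sin φ₂ − sin φ₁ · cos φ₂ · cos Δλ )
  = atan2(-0.30353, 0.88021) = -19.026° → normalised to [0°, 360°): 340.974°.

341.0°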